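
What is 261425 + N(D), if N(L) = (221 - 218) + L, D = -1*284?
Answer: 261144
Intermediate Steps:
D = -284
N(L) = 3 + L
261425 + N(D) = 261425 + (3 - 284) = 261425 - 281 = 261144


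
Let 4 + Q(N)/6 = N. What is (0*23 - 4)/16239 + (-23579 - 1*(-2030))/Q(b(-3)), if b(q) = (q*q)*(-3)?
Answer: 116644489/1006818 ≈ 115.85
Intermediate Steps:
b(q) = -3*q**2 (b(q) = q**2*(-3) = -3*q**2)
Q(N) = -24 + 6*N
(0*23 - 4)/16239 + (-23579 - 1*(-2030))/Q(b(-3)) = (0*23 - 4)/16239 + (-23579 - 1*(-2030))/(-24 + 6*(-3*(-3)**2)) = (0 - 4)*(1/16239) + (-23579 + 2030)/(-24 + 6*(-3*9)) = -4*1/16239 - 21549/(-24 + 6*(-27)) = -4/16239 - 21549/(-24 - 162) = -4/16239 - 21549/(-186) = -4/16239 - 21549*(-1/186) = -4/16239 + 7183/62 = 116644489/1006818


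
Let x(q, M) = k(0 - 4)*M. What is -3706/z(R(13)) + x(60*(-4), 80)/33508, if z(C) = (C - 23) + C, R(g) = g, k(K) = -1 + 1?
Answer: -3706/3 ≈ -1235.3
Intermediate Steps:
k(K) = 0
x(q, M) = 0 (x(q, M) = 0*M = 0)
z(C) = -23 + 2*C (z(C) = (-23 + C) + C = -23 + 2*C)
-3706/z(R(13)) + x(60*(-4), 80)/33508 = -3706/(-23 + 2*13) + 0/33508 = -3706/(-23 + 26) + 0*(1/33508) = -3706/3 + 0 = -3706/3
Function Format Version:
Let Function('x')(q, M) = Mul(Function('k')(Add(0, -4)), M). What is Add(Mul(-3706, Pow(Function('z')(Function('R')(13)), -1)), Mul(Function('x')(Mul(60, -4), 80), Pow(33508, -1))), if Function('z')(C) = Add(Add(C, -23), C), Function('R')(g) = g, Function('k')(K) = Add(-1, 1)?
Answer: Rational(-3706, 3) ≈ -1235.3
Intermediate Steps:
Function('k')(K) = 0
Function('x')(q, M) = 0 (Function('x')(q, M) = Mul(0, M) = 0)
Function('z')(C) = Add(-23, Mul(2, C)) (Function('z')(C) = Add(Add(-23, C), C) = Add(-23, Mul(2, C)))
Add(Mul(-3706, Pow(Function('z')(Function('R')(13)), -1)), Mul(Function('x')(Mul(60, -4), 80), Pow(33508, -1))) = Add(Mul(-3706, Pow(Add(-23, Mul(2, 13)), -1)), Mul(0, Pow(33508, -1))) = Add(Mul(-3706, Pow(Add(-23, 26), -1)), Mul(0, Rational(1, 33508))) = Add(Mul(-3706, Pow(3, -1)), 0) = Add(Mul(-3706, Rational(1, 3)), 0) = Add(Rational(-3706, 3), 0) = Rational(-3706, 3)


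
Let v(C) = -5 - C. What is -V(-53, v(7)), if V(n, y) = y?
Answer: 12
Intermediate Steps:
-V(-53, v(7)) = -(-5 - 1*7) = -(-5 - 7) = -1*(-12) = 12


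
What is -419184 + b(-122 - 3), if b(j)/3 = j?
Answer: -419559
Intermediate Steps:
b(j) = 3*j
-419184 + b(-122 - 3) = -419184 + 3*(-122 - 3) = -419184 + 3*(-125) = -419184 - 375 = -419559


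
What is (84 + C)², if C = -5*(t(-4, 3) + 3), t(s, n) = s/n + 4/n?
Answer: 4761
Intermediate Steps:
t(s, n) = 4/n + s/n
C = -15 (C = -5*((4 - 4)/3 + 3) = -5*((⅓)*0 + 3) = -5*(0 + 3) = -5*3 = -15)
(84 + C)² = (84 - 15)² = 69² = 4761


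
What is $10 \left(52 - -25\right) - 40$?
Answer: $730$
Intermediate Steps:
$10 \left(52 - -25\right) - 40 = 10 \left(52 + 25\right) - 40 = 10 \cdot 77 - 40 = 770 - 40 = 730$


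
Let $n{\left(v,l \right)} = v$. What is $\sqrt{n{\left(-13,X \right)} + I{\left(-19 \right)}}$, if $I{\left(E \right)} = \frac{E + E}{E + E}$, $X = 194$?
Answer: $2 i \sqrt{3} \approx 3.4641 i$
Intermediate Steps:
$I{\left(E \right)} = 1$ ($I{\left(E \right)} = \frac{2 E}{2 E} = 2 E \frac{1}{2 E} = 1$)
$\sqrt{n{\left(-13,X \right)} + I{\left(-19 \right)}} = \sqrt{-13 + 1} = \sqrt{-12} = 2 i \sqrt{3}$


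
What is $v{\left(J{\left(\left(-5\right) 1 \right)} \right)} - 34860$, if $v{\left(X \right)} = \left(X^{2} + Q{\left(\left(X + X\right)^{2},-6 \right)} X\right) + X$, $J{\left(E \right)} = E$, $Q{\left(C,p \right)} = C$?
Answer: $-35340$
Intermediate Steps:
$v{\left(X \right)} = X + X^{2} + 4 X^{3}$ ($v{\left(X \right)} = \left(X^{2} + \left(X + X\right)^{2} X\right) + X = \left(X^{2} + \left(2 X\right)^{2} X\right) + X = \left(X^{2} + 4 X^{2} X\right) + X = \left(X^{2} + 4 X^{3}\right) + X = X + X^{2} + 4 X^{3}$)
$v{\left(J{\left(\left(-5\right) 1 \right)} \right)} - 34860 = \left(-5\right) 1 \left(1 - 5 + 4 \left(\left(-5\right) 1\right)^{2}\right) - 34860 = - 5 \left(1 - 5 + 4 \left(-5\right)^{2}\right) - 34860 = - 5 \left(1 - 5 + 4 \cdot 25\right) - 34860 = - 5 \left(1 - 5 + 100\right) - 34860 = \left(-5\right) 96 - 34860 = -480 - 34860 = -35340$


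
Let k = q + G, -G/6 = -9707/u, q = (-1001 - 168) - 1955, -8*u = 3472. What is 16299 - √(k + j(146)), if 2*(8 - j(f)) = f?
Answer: 16299 - 3*I*√17387342/217 ≈ 16299.0 - 57.647*I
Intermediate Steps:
j(f) = 8 - f/2
u = -434 (u = -⅛*3472 = -434)
q = -3124 (q = -1169 - 1955 = -3124)
G = -29121/217 (G = -(-58242)/(-434) = -(-58242)*(-1)/434 = -6*9707/434 = -29121/217 ≈ -134.20)
k = -707029/217 (k = -3124 - 29121/217 = -707029/217 ≈ -3258.2)
16299 - √(k + j(146)) = 16299 - √(-707029/217 + (8 - ½*146)) = 16299 - √(-707029/217 + (8 - 73)) = 16299 - √(-707029/217 - 65) = 16299 - √(-721134/217) = 16299 - 3*I*√17387342/217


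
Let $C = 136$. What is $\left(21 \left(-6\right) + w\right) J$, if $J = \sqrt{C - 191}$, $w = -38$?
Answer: $- 164 i \sqrt{55} \approx - 1216.3 i$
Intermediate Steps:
$J = i \sqrt{55}$ ($J = \sqrt{136 - 191} = \sqrt{-55} = i \sqrt{55} \approx 7.4162 i$)
$\left(21 \left(-6\right) + w\right) J = \left(21 \left(-6\right) - 38\right) i \sqrt{55} = \left(-126 - 38\right) i \sqrt{55} = - 164 i \sqrt{55}$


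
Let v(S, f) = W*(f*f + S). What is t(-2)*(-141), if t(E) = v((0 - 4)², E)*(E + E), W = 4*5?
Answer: 225600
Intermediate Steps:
W = 20
v(S, f) = 20*S + 20*f² (v(S, f) = 20*(f*f + S) = 20*(f² + S) = 20*(S + f²) = 20*S + 20*f²)
t(E) = 2*E*(320 + 20*E²) (t(E) = (20*(0 - 4)² + 20*E²)*(E + E) = (20*(-4)² + 20*E²)*(2*E) = (20*16 + 20*E²)*(2*E) = (320 + 20*E²)*(2*E) = 2*E*(320 + 20*E²))
t(-2)*(-141) = (40*(-2)*(16 + (-2)²))*(-141) = (40*(-2)*(16 + 4))*(-141) = (40*(-2)*20)*(-141) = -1600*(-141) = 225600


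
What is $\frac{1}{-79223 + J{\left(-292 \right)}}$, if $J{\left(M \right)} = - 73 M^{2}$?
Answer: $- \frac{1}{6303495} \approx -1.5864 \cdot 10^{-7}$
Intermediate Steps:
$\frac{1}{-79223 + J{\left(-292 \right)}} = \frac{1}{-79223 - 73 \left(-292\right)^{2}} = \frac{1}{-79223 - 6224272} = \frac{1}{-6303495} = - \frac{1}{6303495}$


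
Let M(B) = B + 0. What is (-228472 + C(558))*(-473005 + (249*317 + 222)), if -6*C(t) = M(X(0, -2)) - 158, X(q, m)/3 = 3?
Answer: 269921749775/3 ≈ 8.9974e+10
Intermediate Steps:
X(q, m) = 9 (X(q, m) = 3*3 = 9)
M(B) = B
C(t) = 149/6 (C(t) = -(9 - 158)/6 = -1/6*(-149) = 149/6)
(-228472 + C(558))*(-473005 + (249*317 + 222)) = (-228472 + 149/6)*(-473005 + (249*317 + 222)) = -1370683*(-473005 + (78933 + 222))/6 = -1370683*(-473005 + 79155)/6 = -1370683/6*(-393850) = 269921749775/3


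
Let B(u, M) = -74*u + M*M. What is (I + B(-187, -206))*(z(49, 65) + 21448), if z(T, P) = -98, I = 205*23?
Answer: 1302115150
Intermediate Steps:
I = 4715
B(u, M) = M**2 - 74*u (B(u, M) = -74*u + M**2 = M**2 - 74*u)
(I + B(-187, -206))*(z(49, 65) + 21448) = (4715 + ((-206)**2 - 74*(-187)))*(-98 + 21448) = (4715 + (42436 + 13838))*21350 = (4715 + 56274)*21350 = 60989*21350 = 1302115150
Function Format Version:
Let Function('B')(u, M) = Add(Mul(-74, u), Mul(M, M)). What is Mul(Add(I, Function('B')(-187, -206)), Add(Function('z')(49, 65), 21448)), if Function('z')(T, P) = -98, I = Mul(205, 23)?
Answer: 1302115150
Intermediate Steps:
I = 4715
Function('B')(u, M) = Add(Pow(M, 2), Mul(-74, u)) (Function('B')(u, M) = Add(Mul(-74, u), Pow(M, 2)) = Add(Pow(M, 2), Mul(-74, u)))
Mul(Add(I, Function('B')(-187, -206)), Add(Function('z')(49, 65), 21448)) = Mul(Add(4715, Add(Pow(-206, 2), Mul(-74, -187))), Add(-98, 21448)) = Mul(Add(4715, Add(42436, 13838)), 21350) = Mul(Add(4715, 56274), 21350) = Mul(60989, 21350) = 1302115150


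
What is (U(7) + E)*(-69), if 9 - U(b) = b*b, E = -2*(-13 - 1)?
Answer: 828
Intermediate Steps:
E = 28 (E = -2*(-14) = 28)
U(b) = 9 - b**2 (U(b) = 9 - b*b = 9 - b**2)
(U(7) + E)*(-69) = ((9 - 1*7**2) + 28)*(-69) = ((9 - 1*49) + 28)*(-69) = ((9 - 49) + 28)*(-69) = (-40 + 28)*(-69) = -12*(-69) = 828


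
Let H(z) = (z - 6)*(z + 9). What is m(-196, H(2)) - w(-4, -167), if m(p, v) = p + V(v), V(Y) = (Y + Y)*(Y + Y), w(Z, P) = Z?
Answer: 7552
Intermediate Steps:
H(z) = (-6 + z)*(9 + z)
V(Y) = 4*Y² (V(Y) = (2*Y)*(2*Y) = 4*Y²)
m(p, v) = p + 4*v²
m(-196, H(2)) - w(-4, -167) = (-196 + 4*(-54 + 2² + 3*2)²) - 1*(-4) = (-196 + 4*(-54 + 4 + 6)²) + 4 = (-196 + 4*(-44)²) + 4 = (-196 + 4*1936) + 4 = (-196 + 7744) + 4 = 7548 + 4 = 7552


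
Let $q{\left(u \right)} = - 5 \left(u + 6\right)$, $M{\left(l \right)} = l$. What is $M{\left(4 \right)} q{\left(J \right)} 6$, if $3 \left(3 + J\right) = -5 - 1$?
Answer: $-120$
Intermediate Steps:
$J = -5$ ($J = -3 + \frac{-5 - 1}{3} = -3 + \frac{1}{3} \left(-6\right) = -3 - 2 = -5$)
$q{\left(u \right)} = -30 - 5 u$ ($q{\left(u \right)} = - 5 \left(6 + u\right) = -30 - 5 u$)
$M{\left(4 \right)} q{\left(J \right)} 6 = 4 \left(-30 - -25\right) 6 = 4 \left(-30 + 25\right) 6 = 4 \left(-5\right) 6 = \left(-20\right) 6 = -120$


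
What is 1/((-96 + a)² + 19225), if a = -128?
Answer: 1/69401 ≈ 1.4409e-5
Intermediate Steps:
1/((-96 + a)² + 19225) = 1/((-96 - 128)² + 19225) = 1/((-224)² + 19225) = 1/(50176 + 19225) = 1/69401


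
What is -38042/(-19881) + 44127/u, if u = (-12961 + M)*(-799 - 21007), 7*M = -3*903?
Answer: 235609119689/123121124424 ≈ 1.9136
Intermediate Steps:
M = -387 (M = (-3*903)/7 = (1/7)*(-2709) = -387)
u = 291066488 (u = (-12961 - 387)*(-799 - 21007) = -13348*(-21806) = 291066488)
-38042/(-19881) + 44127/u = -38042/(-19881) + 44127/291066488 = -38042*(-1/19881) + 44127*(1/291066488) = 38042/19881 + 44127/291066488 = 235609119689/123121124424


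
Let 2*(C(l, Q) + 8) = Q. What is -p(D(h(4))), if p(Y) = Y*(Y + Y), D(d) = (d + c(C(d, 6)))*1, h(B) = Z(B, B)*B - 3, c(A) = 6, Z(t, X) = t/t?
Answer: -98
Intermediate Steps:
C(l, Q) = -8 + Q/2
Z(t, X) = 1
h(B) = -3 + B (h(B) = 1*B - 3 = B - 3 = -3 + B)
D(d) = 6 + d (D(d) = (d + 6)*1 = (6 + d)*1 = 6 + d)
p(Y) = 2*Y² (p(Y) = Y*(2*Y) = 2*Y²)
-p(D(h(4))) = -2*(6 + (-3 + 4))² = -2*(6 + 1)² = -2*7² = -2*49 = -1*98 = -98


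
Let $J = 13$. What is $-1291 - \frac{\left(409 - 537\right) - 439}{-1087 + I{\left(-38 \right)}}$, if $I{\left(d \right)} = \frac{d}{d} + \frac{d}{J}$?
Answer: $- \frac{18282767}{14156} \approx -1291.5$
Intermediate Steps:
$I{\left(d \right)} = 1 + \frac{d}{13}$ ($I{\left(d \right)} = \frac{d}{d} + \frac{d}{13} = 1 + d \frac{1}{13} = 1 + \frac{d}{13}$)
$-1291 - \frac{\left(409 - 537\right) - 439}{-1087 + I{\left(-38 \right)}} = -1291 - \frac{\left(409 - 537\right) - 439}{-1087 + \left(1 + \frac{1}{13} \left(-38\right)\right)} = -1291 - \frac{-128 - 439}{-1087 + \left(1 - \frac{38}{13}\right)} = -1291 - - \frac{567}{-1087 - \frac{25}{13}} = -1291 - - \frac{567}{- \frac{14156}{13}} = -1291 - \left(-567\right) \left(- \frac{13}{14156}\right) = -1291 - \frac{7371}{14156} = - \frac{18282767}{14156}$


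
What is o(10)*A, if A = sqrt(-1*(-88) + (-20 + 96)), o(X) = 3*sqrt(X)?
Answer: 6*sqrt(410) ≈ 121.49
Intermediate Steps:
A = 2*sqrt(41) (A = sqrt(88 + 76) = sqrt(164) = 2*sqrt(41) ≈ 12.806)
o(10)*A = (3*sqrt(10))*(2*sqrt(41)) = 6*sqrt(410)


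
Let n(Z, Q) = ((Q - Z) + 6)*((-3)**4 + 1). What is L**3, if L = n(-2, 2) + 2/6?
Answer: 14905098181/27 ≈ 5.5204e+8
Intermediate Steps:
n(Z, Q) = 492 - 82*Z + 82*Q (n(Z, Q) = (6 + Q - Z)*(81 + 1) = (6 + Q - Z)*82 = 492 - 82*Z + 82*Q)
L = 2461/3 (L = (492 - 82*(-2) + 82*2) + 2/6 = (492 + 164 + 164) + (1/6)*2 = 820 + 1/3 = 2461/3 ≈ 820.33)
L**3 = (2461/3)**3 = 14905098181/27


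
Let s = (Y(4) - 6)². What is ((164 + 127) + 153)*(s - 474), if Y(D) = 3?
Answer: -206460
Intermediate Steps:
s = 9 (s = (3 - 6)² = (-3)² = 9)
((164 + 127) + 153)*(s - 474) = ((164 + 127) + 153)*(9 - 474) = (291 + 153)*(-465) = 444*(-465) = -206460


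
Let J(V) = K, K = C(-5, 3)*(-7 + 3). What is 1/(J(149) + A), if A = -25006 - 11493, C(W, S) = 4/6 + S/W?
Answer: -15/547489 ≈ -2.7398e-5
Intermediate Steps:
C(W, S) = ⅔ + S/W (C(W, S) = 4*(⅙) + S/W = ⅔ + S/W)
K = -4/15 (K = (⅔ + 3/(-5))*(-7 + 3) = (⅔ + 3*(-⅕))*(-4) = (⅔ - ⅗)*(-4) = (1/15)*(-4) = -4/15 ≈ -0.26667)
J(V) = -4/15
A = -36499
1/(J(149) + A) = 1/(-4/15 - 36499) = 1/(-547489/15) = -15/547489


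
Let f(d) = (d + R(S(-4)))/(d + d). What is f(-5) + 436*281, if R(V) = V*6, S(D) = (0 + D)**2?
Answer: 1225069/10 ≈ 1.2251e+5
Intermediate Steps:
S(D) = D**2
R(V) = 6*V
f(d) = (96 + d)/(2*d) (f(d) = (d + 6*(-4)**2)/(d + d) = (d + 6*16)/((2*d)) = (d + 96)*(1/(2*d)) = (96 + d)*(1/(2*d)) = (96 + d)/(2*d))
f(-5) + 436*281 = (1/2)*(96 - 5)/(-5) + 436*281 = (1/2)*(-1/5)*91 + 122516 = -91/10 + 122516 = 1225069/10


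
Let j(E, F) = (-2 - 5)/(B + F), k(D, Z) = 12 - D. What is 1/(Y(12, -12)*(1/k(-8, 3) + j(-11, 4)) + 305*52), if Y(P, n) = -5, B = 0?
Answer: 2/31737 ≈ 6.3018e-5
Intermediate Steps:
j(E, F) = -7/F (j(E, F) = (-2 - 5)/(0 + F) = -7/F)
1/(Y(12, -12)*(1/k(-8, 3) + j(-11, 4)) + 305*52) = 1/(-5*(1/(12 - 1*(-8)) - 7/4) + 305*52) = 1/(-5*(1/(12 + 8) - 7*1/4) + 15860) = 1/(-5*(1/20 - 7/4) + 15860) = 1/(-5*(-17/10) + 15860) = 1/(17/2 + 15860) = 1/(31737/2) = 2/31737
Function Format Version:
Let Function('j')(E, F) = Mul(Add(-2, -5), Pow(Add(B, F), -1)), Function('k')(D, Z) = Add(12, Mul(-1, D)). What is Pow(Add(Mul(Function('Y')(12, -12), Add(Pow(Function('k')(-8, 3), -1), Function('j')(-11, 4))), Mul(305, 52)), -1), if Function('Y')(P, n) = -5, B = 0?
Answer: Rational(2, 31737) ≈ 6.3018e-5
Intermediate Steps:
Function('j')(E, F) = Mul(-7, Pow(F, -1)) (Function('j')(E, F) = Mul(Add(-2, -5), Pow(Add(0, F), -1)) = Mul(-7, Pow(F, -1)))
Pow(Add(Mul(Function('Y')(12, -12), Add(Pow(Function('k')(-8, 3), -1), Function('j')(-11, 4))), Mul(305, 52)), -1) = Pow(Add(Mul(-5, Add(Pow(Add(12, Mul(-1, -8)), -1), Mul(-7, Pow(4, -1)))), Mul(305, 52)), -1) = Pow(Add(Mul(-5, Add(Pow(Add(12, 8), -1), Mul(-7, Rational(1, 4)))), 15860), -1) = Pow(Add(Mul(-5, Add(Pow(20, -1), Rational(-7, 4))), 15860), -1) = Pow(Add(Mul(-5, Add(Rational(1, 20), Rational(-7, 4))), 15860), -1) = Pow(Add(Mul(-5, Rational(-17, 10)), 15860), -1) = Pow(Add(Rational(17, 2), 15860), -1) = Pow(Rational(31737, 2), -1) = Rational(2, 31737)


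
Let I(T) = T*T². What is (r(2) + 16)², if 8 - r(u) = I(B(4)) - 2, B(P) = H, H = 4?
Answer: 1444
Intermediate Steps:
B(P) = 4
I(T) = T³
r(u) = -54 (r(u) = 8 - (4³ - 2) = 8 - (64 - 2) = 8 - 1*62 = 8 - 62 = -54)
(r(2) + 16)² = (-54 + 16)² = (-38)² = 1444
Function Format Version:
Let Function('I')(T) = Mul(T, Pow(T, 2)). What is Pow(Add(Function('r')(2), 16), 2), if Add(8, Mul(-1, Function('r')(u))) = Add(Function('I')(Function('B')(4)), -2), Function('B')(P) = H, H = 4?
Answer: 1444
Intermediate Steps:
Function('B')(P) = 4
Function('I')(T) = Pow(T, 3)
Function('r')(u) = -54 (Function('r')(u) = Add(8, Mul(-1, Add(Pow(4, 3), -2))) = Add(8, Mul(-1, Add(64, -2))) = Add(8, Mul(-1, 62)) = Add(8, -62) = -54)
Pow(Add(Function('r')(2), 16), 2) = Pow(Add(-54, 16), 2) = Pow(-38, 2) = 1444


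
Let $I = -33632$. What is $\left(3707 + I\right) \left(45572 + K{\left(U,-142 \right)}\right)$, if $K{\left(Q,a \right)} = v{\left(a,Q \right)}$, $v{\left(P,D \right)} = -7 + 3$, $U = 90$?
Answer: $-1363622400$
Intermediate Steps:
$v{\left(P,D \right)} = -4$
$K{\left(Q,a \right)} = -4$
$\left(3707 + I\right) \left(45572 + K{\left(U,-142 \right)}\right) = \left(3707 - 33632\right) \left(45572 - 4\right) = \left(-29925\right) 45568 = -1363622400$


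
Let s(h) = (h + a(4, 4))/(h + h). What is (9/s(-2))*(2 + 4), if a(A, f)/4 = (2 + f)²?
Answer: -108/71 ≈ -1.5211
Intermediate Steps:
a(A, f) = 4*(2 + f)²
s(h) = (144 + h)/(2*h) (s(h) = (h + 4*(2 + 4)²)/(h + h) = (h + 4*6²)/((2*h)) = (h + 4*36)*(1/(2*h)) = (h + 144)*(1/(2*h)) = (144 + h)*(1/(2*h)) = (144 + h)/(2*h))
(9/s(-2))*(2 + 4) = (9/(((½)*(144 - 2)/(-2))))*(2 + 4) = (9/(((½)*(-½)*142)))*6 = (9/(-71/2))*6 = (9*(-2/71))*6 = -18/71*6 = -108/71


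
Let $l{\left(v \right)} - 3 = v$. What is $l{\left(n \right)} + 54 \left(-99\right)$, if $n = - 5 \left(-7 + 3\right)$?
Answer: $-5323$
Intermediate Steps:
$n = 20$ ($n = \left(-5\right) \left(-4\right) = 20$)
$l{\left(v \right)} = 3 + v$
$l{\left(n \right)} + 54 \left(-99\right) = \left(3 + 20\right) + 54 \left(-99\right) = 23 - 5346 = -5323$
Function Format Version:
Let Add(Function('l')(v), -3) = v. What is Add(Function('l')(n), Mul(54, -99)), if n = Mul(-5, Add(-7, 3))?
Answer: -5323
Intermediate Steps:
n = 20 (n = Mul(-5, -4) = 20)
Function('l')(v) = Add(3, v)
Add(Function('l')(n), Mul(54, -99)) = Add(Add(3, 20), Mul(54, -99)) = Add(23, -5346) = -5323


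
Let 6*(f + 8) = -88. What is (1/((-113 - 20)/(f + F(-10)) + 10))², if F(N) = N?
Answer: 196/38809 ≈ 0.0050504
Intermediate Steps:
f = -68/3 (f = -8 + (⅙)*(-88) = -8 - 44/3 = -68/3 ≈ -22.667)
(1/((-113 - 20)/(f + F(-10)) + 10))² = (1/((-113 - 20)/(-68/3 - 10) + 10))² = (1/(-133/(-98/3) + 10))² = (1/(-133*(-3/98) + 10))² = (1/(57/14 + 10))² = (1/(197/14))² = (14/197)² = 196/38809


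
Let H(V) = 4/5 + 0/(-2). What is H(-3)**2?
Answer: 16/25 ≈ 0.64000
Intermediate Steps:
H(V) = 4/5 (H(V) = 4*(1/5) + 0*(-1/2) = 4/5 + 0 = 4/5)
H(-3)**2 = (4/5)**2 = 16/25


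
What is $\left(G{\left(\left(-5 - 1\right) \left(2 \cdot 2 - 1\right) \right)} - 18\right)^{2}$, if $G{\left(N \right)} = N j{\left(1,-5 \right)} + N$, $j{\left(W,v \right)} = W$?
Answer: $2916$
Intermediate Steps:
$G{\left(N \right)} = 2 N$ ($G{\left(N \right)} = N 1 + N = N + N = 2 N$)
$\left(G{\left(\left(-5 - 1\right) \left(2 \cdot 2 - 1\right) \right)} - 18\right)^{2} = \left(2 \left(-5 - 1\right) \left(2 \cdot 2 - 1\right) - 18\right)^{2} = \left(2 \left(- 6 \left(4 - 1\right)\right) - 18\right)^{2} = \left(2 \left(\left(-6\right) 3\right) - 18\right)^{2} = \left(2 \left(-18\right) - 18\right)^{2} = \left(-36 - 18\right)^{2} = \left(-54\right)^{2} = 2916$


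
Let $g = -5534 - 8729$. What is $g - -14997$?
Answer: $734$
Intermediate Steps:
$g = -14263$ ($g = -5534 - 8729 = -14263$)
$g - -14997 = -14263 - -14997 = -14263 + 14997 = 734$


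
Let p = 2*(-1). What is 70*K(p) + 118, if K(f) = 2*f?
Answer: -162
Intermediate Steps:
p = -2
70*K(p) + 118 = 70*(2*(-2)) + 118 = 70*(-4) + 118 = -280 + 118 = -162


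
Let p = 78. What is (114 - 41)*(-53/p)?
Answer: -3869/78 ≈ -49.603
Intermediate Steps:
(114 - 41)*(-53/p) = (114 - 41)*(-53/78) = 73*(-53*1/78) = 73*(-53/78) = -3869/78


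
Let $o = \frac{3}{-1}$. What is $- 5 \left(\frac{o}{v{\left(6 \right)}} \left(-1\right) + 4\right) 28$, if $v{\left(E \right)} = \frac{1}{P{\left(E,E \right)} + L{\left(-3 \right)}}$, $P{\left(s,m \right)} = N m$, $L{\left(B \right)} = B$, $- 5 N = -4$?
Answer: $-1316$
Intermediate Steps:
$N = \frac{4}{5}$ ($N = \left(- \frac{1}{5}\right) \left(-4\right) = \frac{4}{5} \approx 0.8$)
$o = -3$ ($o = 3 \left(-1\right) = -3$)
$P{\left(s,m \right)} = \frac{4 m}{5}$
$v{\left(E \right)} = \frac{1}{-3 + \frac{4 E}{5}}$ ($v{\left(E \right)} = \frac{1}{\frac{4 E}{5} - 3} = \frac{1}{-3 + \frac{4 E}{5}}$)
$- 5 \left(\frac{o}{v{\left(6 \right)}} \left(-1\right) + 4\right) 28 = - 5 \left(- \frac{3}{5 \frac{1}{-15 + 4 \cdot 6}} \left(-1\right) + 4\right) 28 = - 5 \left(- \frac{3}{5 \frac{1}{-15 + 24}} \left(-1\right) + 4\right) 28 = - 5 \left(- \frac{3}{5 \cdot \frac{1}{9}} \left(-1\right) + 4\right) 28 = - 5 \left(- \frac{3}{\frac{5}{9}} \left(-1\right) + 4\right) 28 = - 5 \left(\left(-3\right) \frac{9}{5} \left(-1\right) + 4\right) 28 = - 5 \left(\left(- \frac{27}{5}\right) \left(-1\right) + 4\right) 28 = - 5 \left(\frac{27}{5} + 4\right) 28 = \left(-5\right) \frac{47}{5} \cdot 28 = \left(-47\right) 28 = -1316$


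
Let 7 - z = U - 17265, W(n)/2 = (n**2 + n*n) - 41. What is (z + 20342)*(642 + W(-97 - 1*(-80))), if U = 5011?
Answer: 55946748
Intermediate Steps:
W(n) = -82 + 4*n**2 (W(n) = 2*((n**2 + n*n) - 41) = 2*((n**2 + n**2) - 41) = 2*(2*n**2 - 41) = 2*(-41 + 2*n**2) = -82 + 4*n**2)
z = 12261 (z = 7 - (5011 - 17265) = 7 - 1*(-12254) = 7 + 12254 = 12261)
(z + 20342)*(642 + W(-97 - 1*(-80))) = (12261 + 20342)*(642 + (-82 + 4*(-97 - 1*(-80))**2)) = 32603*(642 + (-82 + 4*(-97 + 80)**2)) = 32603*(642 + (-82 + 4*(-17)**2)) = 32603*(642 + (-82 + 4*289)) = 32603*(642 + (-82 + 1156)) = 32603*(642 + 1074) = 32603*1716 = 55946748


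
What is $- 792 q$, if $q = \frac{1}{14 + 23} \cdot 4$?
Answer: $- \frac{3168}{37} \approx -85.622$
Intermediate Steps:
$q = \frac{4}{37}$ ($q = \frac{1}{37} \cdot 4 = \frac{4}{37} \approx 0.10811$)
$- 792 q = \left(-792\right) \frac{4}{37} = - \frac{3168}{37}$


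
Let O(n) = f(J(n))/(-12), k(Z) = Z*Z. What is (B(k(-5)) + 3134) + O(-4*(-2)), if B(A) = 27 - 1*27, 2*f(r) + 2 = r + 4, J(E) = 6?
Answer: 9401/3 ≈ 3133.7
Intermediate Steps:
f(r) = 1 + r/2 (f(r) = -1 + (r + 4)/2 = -1 + (4 + r)/2 = -1 + (2 + r/2) = 1 + r/2)
k(Z) = Z²
O(n) = -⅓ (O(n) = (1 + (½)*6)/(-12) = (1 + 3)*(-1/12) = 4*(-1/12) = -⅓)
B(A) = 0 (B(A) = 27 - 27 = 0)
(B(k(-5)) + 3134) + O(-4*(-2)) = (0 + 3134) - ⅓ = 3134 - ⅓ = 9401/3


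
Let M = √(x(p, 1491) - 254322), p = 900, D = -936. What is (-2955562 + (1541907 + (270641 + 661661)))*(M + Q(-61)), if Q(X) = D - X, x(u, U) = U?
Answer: 421183875 - 481353*I*√252831 ≈ 4.2118e+8 - 2.4204e+8*I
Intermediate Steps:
M = I*√252831 (M = √(1491 - 254322) = √(-252831) = I*√252831 ≈ 502.82*I)
Q(X) = -936 - X
(-2955562 + (1541907 + (270641 + 661661)))*(M + Q(-61)) = (-2955562 + (1541907 + (270641 + 661661)))*(I*√252831 + (-936 - 1*(-61))) = (-2955562 + (1541907 + 932302))*(I*√252831 + (-936 + 61)) = (-2955562 + 2474209)*(I*√252831 - 875) = -481353*(-875 + I*√252831) = 421183875 - 481353*I*√252831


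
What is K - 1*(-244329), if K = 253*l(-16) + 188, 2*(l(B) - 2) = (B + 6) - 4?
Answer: 243252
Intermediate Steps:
l(B) = 3 + B/2 (l(B) = 2 + ((B + 6) - 4)/2 = 2 + ((6 + B) - 4)/2 = 2 + (2 + B)/2 = 2 + (1 + B/2) = 3 + B/2)
K = -1077 (K = 253*(3 + (½)*(-16)) + 188 = 253*(3 - 8) + 188 = 253*(-5) + 188 = -1265 + 188 = -1077)
K - 1*(-244329) = -1077 - 1*(-244329) = -1077 + 244329 = 243252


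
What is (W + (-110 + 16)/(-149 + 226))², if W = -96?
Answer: 56040196/5929 ≈ 9451.9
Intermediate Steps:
(W + (-110 + 16)/(-149 + 226))² = (-96 + (-110 + 16)/(-149 + 226))² = (-96 - 94/77)² = (-7486/77)² = 56040196/5929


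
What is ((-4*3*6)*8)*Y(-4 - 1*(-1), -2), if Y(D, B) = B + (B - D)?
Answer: 576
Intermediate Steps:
Y(D, B) = -D + 2*B
((-4*3*6)*8)*Y(-4 - 1*(-1), -2) = ((-4*3*6)*8)*(-(-4 - 1*(-1)) + 2*(-2)) = (-12*6*8)*(-(-4 + 1) - 4) = (-72*8)*(-1*(-3) - 4) = -576*(3 - 4) = -576*(-1) = 576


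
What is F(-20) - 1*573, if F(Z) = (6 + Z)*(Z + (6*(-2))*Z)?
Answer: -3653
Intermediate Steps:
F(Z) = -11*Z*(6 + Z) (F(Z) = (6 + Z)*(Z - 12*Z) = (6 + Z)*(-11*Z) = -11*Z*(6 + Z))
F(-20) - 1*573 = -11*(-20)*(6 - 20) - 1*573 = -11*(-20)*(-14) - 573 = -3080 - 573 = -3653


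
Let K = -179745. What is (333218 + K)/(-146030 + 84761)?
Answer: -153473/61269 ≈ -2.5049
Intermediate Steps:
(333218 + K)/(-146030 + 84761) = (333218 - 179745)/(-146030 + 84761) = 153473/(-61269) = 153473*(-1/61269) = -153473/61269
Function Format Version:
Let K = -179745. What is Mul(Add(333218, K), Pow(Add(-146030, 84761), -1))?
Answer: Rational(-153473, 61269) ≈ -2.5049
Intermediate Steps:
Mul(Add(333218, K), Pow(Add(-146030, 84761), -1)) = Mul(Add(333218, -179745), Pow(Add(-146030, 84761), -1)) = Mul(153473, Pow(-61269, -1)) = Mul(153473, Rational(-1, 61269)) = Rational(-153473, 61269)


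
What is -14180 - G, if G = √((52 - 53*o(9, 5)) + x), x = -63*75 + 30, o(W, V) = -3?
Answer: -14180 - 2*I*√1121 ≈ -14180.0 - 66.963*I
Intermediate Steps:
x = -4695 (x = -4725 + 30 = -4695)
G = 2*I*√1121 (G = √((52 - 53*(-3)) - 4695) = √((52 + 159) - 4695) = √(211 - 4695) = √(-4484) = 2*I*√1121 ≈ 66.963*I)
-14180 - G = -14180 - 2*I*√1121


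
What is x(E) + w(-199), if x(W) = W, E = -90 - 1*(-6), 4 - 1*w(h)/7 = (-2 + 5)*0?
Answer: -56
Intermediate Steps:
w(h) = 28 (w(h) = 28 - 7*(-2 + 5)*0 = 28 - 21*0 = 28 - 7*0 = 28 + 0 = 28)
E = -84 (E = -90 + 6 = -84)
x(E) + w(-199) = -84 + 28 = -56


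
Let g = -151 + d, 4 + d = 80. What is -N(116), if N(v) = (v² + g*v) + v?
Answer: -4872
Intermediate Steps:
d = 76 (d = -4 + 80 = 76)
g = -75 (g = -151 + 76 = -75)
N(v) = v² - 74*v (N(v) = (v² - 75*v) + v = v² - 74*v)
-N(116) = -116*(-74 + 116) = -116*42 = -1*4872 = -4872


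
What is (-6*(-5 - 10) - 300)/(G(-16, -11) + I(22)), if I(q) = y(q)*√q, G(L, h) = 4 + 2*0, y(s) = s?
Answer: 35/443 - 385*√22/886 ≈ -1.9592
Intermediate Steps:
G(L, h) = 4 (G(L, h) = 4 + 0 = 4)
I(q) = q^(3/2) (I(q) = q*√q = q^(3/2))
(-6*(-5 - 10) - 300)/(G(-16, -11) + I(22)) = (-6*(-5 - 10) - 300)/(4 + 22^(3/2)) = (-6*(-15) - 300)/(4 + 22*√22) = (90 - 300)/(4 + 22*√22) = -210/(4 + 22*√22)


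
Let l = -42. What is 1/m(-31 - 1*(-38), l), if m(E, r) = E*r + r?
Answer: -1/336 ≈ -0.0029762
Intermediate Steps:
m(E, r) = r + E*r
1/m(-31 - 1*(-38), l) = 1/(-42*(1 + (-31 - 1*(-38)))) = 1/(-42*(1 + (-31 + 38))) = 1/(-42*(1 + 7)) = 1/(-42*8) = 1/(-336) = -1/336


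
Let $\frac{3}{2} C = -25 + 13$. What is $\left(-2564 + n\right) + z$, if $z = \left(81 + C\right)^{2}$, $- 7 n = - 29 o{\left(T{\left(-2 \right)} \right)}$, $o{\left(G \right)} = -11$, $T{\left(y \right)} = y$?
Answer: $\frac{19036}{7} \approx 2719.4$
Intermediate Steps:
$C = -8$ ($C = \frac{2 \left(-25 + 13\right)}{3} = \frac{2}{3} \left(-12\right) = -8$)
$n = - \frac{319}{7}$ ($n = - \frac{\left(-29\right) \left(-11\right)}{7} = \left(- \frac{1}{7}\right) 319 = - \frac{319}{7} \approx -45.571$)
$z = 5329$ ($z = \left(81 - 8\right)^{2} = 73^{2} = 5329$)
$\left(-2564 + n\right) + z = \left(-2564 - \frac{319}{7}\right) + 5329 = - \frac{18267}{7} + 5329 = \frac{19036}{7}$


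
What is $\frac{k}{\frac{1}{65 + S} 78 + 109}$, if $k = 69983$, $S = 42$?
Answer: $\frac{7488181}{11741} \approx 637.78$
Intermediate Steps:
$\frac{k}{\frac{1}{65 + S} 78 + 109} = \frac{69983}{\frac{1}{65 + 42} \cdot 78 + 109} = \frac{69983}{\frac{1}{107} \cdot 78 + 109} = \frac{69983}{\frac{78}{107} + 109} = \frac{69983}{\frac{11741}{107}} = 69983 \cdot \frac{107}{11741} = \frac{7488181}{11741}$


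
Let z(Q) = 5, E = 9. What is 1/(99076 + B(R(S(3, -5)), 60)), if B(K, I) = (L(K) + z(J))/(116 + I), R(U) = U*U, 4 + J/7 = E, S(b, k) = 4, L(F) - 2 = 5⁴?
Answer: 22/2179751 ≈ 1.0093e-5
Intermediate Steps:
L(F) = 627 (L(F) = 2 + 5⁴ = 2 + 625 = 627)
J = 35 (J = -28 + 7*9 = -28 + 63 = 35)
R(U) = U²
B(K, I) = 632/(116 + I) (B(K, I) = (627 + 5)/(116 + I) = 632/(116 + I))
1/(99076 + B(R(S(3, -5)), 60)) = 1/(99076 + 632/(116 + 60)) = 1/(99076 + 632/176) = 1/(99076 + 632*(1/176)) = 1/(99076 + 79/22) = 1/(2179751/22) = 22/2179751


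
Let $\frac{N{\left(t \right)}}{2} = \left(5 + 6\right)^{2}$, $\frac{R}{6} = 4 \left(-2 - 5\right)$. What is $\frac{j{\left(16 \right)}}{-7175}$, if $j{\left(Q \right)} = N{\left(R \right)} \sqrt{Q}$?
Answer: $- \frac{968}{7175} \approx -0.13491$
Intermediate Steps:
$R = -168$ ($R = 6 \cdot 4 \left(-2 - 5\right) = 6 \cdot 4 \left(-7\right) = 6 \left(-28\right) = -168$)
$N{\left(t \right)} = 242$ ($N{\left(t \right)} = 2 \left(5 + 6\right)^{2} = 2 \cdot 11^{2} = 2 \cdot 121 = 242$)
$j{\left(Q \right)} = 242 \sqrt{Q}$
$\frac{j{\left(16 \right)}}{-7175} = \frac{242 \sqrt{16}}{-7175} = 242 \cdot 4 \left(- \frac{1}{7175}\right) = 968 \left(- \frac{1}{7175}\right) = - \frac{968}{7175}$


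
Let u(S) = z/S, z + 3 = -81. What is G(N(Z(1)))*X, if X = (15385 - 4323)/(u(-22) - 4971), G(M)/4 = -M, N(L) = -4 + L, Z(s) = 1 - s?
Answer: -1946912/54639 ≈ -35.632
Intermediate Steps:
z = -84 (z = -3 - 81 = -84)
G(M) = -4*M (G(M) = 4*(-M) = -4*M)
u(S) = -84/S
X = -121682/54639 (X = (15385 - 4323)/(-84/(-22) - 4971) = 11062/(-84*(-1/22) - 4971) = 11062/(42/11 - 4971) = 11062/(-54639/11) = 11062*(-11/54639) = -121682/54639 ≈ -2.2270)
G(N(Z(1)))*X = -4*(-4 + (1 - 1*1))*(-121682/54639) = -4*(-4 + (1 - 1))*(-121682/54639) = -4*(-4 + 0)*(-121682/54639) = -4*(-4)*(-121682/54639) = 16*(-121682/54639) = -1946912/54639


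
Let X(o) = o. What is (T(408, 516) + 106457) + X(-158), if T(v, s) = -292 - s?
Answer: 105491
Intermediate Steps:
(T(408, 516) + 106457) + X(-158) = ((-292 - 1*516) + 106457) - 158 = ((-292 - 516) + 106457) - 158 = (-808 + 106457) - 158 = 105649 - 158 = 105491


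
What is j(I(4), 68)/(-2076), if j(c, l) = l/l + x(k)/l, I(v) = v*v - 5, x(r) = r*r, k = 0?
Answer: -1/2076 ≈ -0.00048170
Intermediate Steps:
x(r) = r²
I(v) = -5 + v² (I(v) = v² - 5 = -5 + v²)
j(c, l) = 1 (j(c, l) = l/l + 0²/l = 1 + 0/l = 1 + 0 = 1)
j(I(4), 68)/(-2076) = 1/(-2076) = 1*(-1/2076) = -1/2076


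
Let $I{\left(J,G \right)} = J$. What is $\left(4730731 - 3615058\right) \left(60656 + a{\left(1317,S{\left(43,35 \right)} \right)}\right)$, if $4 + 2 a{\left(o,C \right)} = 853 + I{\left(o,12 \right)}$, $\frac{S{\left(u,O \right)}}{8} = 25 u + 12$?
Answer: $68880535347$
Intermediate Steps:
$S{\left(u,O \right)} = 96 + 200 u$ ($S{\left(u,O \right)} = 8 \left(25 u + 12\right) = 8 \left(12 + 25 u\right) = 96 + 200 u$)
$a{\left(o,C \right)} = \frac{849}{2} + \frac{o}{2}$ ($a{\left(o,C \right)} = -2 + \frac{853 + o}{2} = -2 + \left(\frac{853}{2} + \frac{o}{2}\right) = \frac{849}{2} + \frac{o}{2}$)
$\left(4730731 - 3615058\right) \left(60656 + a{\left(1317,S{\left(43,35 \right)} \right)}\right) = \left(4730731 - 3615058\right) \left(60656 + \left(\frac{849}{2} + \frac{1}{2} \cdot 1317\right)\right) = 1115673 \left(60656 + \left(\frac{849}{2} + \frac{1317}{2}\right)\right) = 1115673 \left(60656 + 1083\right) = 1115673 \cdot 61739 = 68880535347$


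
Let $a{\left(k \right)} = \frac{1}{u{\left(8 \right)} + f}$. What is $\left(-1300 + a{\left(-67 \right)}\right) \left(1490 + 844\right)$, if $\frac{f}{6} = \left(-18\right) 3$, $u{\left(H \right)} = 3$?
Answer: $- \frac{324660178}{107} \approx -3.0342 \cdot 10^{6}$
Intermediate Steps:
$f = -324$ ($f = 6 \left(\left(-18\right) 3\right) = 6 \left(-54\right) = -324$)
$a{\left(k \right)} = - \frac{1}{321}$ ($a{\left(k \right)} = \frac{1}{3 - 324} = \frac{1}{-321} = - \frac{1}{321}$)
$\left(-1300 + a{\left(-67 \right)}\right) \left(1490 + 844\right) = \left(-1300 - \frac{1}{321}\right) \left(1490 + 844\right) = \left(- \frac{417301}{321}\right) 2334 = - \frac{324660178}{107}$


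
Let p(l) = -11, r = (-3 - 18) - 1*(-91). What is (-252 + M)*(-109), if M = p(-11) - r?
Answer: 36297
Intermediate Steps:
r = 70 (r = -21 + 91 = 70)
M = -81 (M = -11 - 1*70 = -11 - 70 = -81)
(-252 + M)*(-109) = (-252 - 81)*(-109) = -333*(-109) = 36297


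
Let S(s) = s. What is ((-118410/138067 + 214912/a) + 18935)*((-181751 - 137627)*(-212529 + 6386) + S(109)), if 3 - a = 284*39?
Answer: 1903833698485888921878313/1528815891 ≈ 1.2453e+15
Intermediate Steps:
a = -11073 (a = 3 - 284*39 = 3 - 1*11076 = 3 - 11076 = -11073)
((-118410/138067 + 214912/a) + 18935)*((-181751 - 137627)*(-212529 + 6386) + S(109)) = ((-118410/138067 + 214912/(-11073)) + 18935)*((-181751 - 137627)*(-212529 + 6386) + 109) = ((-118410*1/138067 + 214912*(-1/11073)) + 18935)*(-319378*(-206143) + 109) = ((-118410/138067 - 214912/11073) + 18935)*(65837539054 + 109) = (-30983409034/1528815891 + 18935)*65837539163 = (28917145487051/1528815891)*65837539163 = 1903833698485888921878313/1528815891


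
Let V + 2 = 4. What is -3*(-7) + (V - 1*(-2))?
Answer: 25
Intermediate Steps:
V = 2 (V = -2 + 4 = 2)
-3*(-7) + (V - 1*(-2)) = -3*(-7) + (2 - 1*(-2)) = 21 + (2 + 2) = 21 + 4 = 25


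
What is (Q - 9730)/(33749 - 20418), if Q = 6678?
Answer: -3052/13331 ≈ -0.22894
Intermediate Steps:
(Q - 9730)/(33749 - 20418) = (6678 - 9730)/(33749 - 20418) = -3052/13331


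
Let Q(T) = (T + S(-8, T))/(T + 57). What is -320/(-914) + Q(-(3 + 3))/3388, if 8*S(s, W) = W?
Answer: 36857327/105285488 ≈ 0.35007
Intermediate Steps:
S(s, W) = W/8
Q(T) = 9*T/(8*(57 + T)) (Q(T) = (T + T/8)/(T + 57) = (9*T/8)/(57 + T) = 9*T/(8*(57 + T)))
-320/(-914) + Q(-(3 + 3))/3388 = -320/(-914) + (9*(-(3 + 3))/(8*(57 - (3 + 3))))/3388 = -320*(-1/914) + (9*(-1*6)/(8*(57 - 1*6)))*(1/3388) = 160/457 + ((9/8)*(-6)/(57 - 6))*(1/3388) = 160/457 + ((9/8)*(-6)/51)*(1/3388) = 160/457 + ((9/8)*(-6)*(1/51))*(1/3388) = 160/457 - 9/68*1/3388 = 160/457 - 9/230384 = 36857327/105285488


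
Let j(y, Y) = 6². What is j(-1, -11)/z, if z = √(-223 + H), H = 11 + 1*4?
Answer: -9*I*√13/13 ≈ -2.4962*I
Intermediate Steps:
j(y, Y) = 36
H = 15 (H = 11 + 4 = 15)
z = 4*I*√13 (z = √(-223 + 15) = √(-208) = 4*I*√13 ≈ 14.422*I)
j(-1, -11)/z = 36/((4*I*√13)) = 36*(-I*√13/52) = -9*I*√13/13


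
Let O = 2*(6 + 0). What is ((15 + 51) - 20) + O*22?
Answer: 310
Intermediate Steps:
O = 12 (O = 2*6 = 12)
((15 + 51) - 20) + O*22 = ((15 + 51) - 20) + 12*22 = (66 - 20) + 264 = 46 + 264 = 310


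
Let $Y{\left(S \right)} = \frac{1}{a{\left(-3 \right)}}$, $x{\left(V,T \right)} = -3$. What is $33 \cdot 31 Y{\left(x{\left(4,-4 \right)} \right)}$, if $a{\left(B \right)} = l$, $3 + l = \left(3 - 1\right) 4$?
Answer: $\frac{1023}{5} \approx 204.6$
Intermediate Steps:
$l = 5$ ($l = -3 + \left(3 - 1\right) 4 = -3 + 2 \cdot 4 = -3 + 8 = 5$)
$a{\left(B \right)} = 5$
$Y{\left(S \right)} = \frac{1}{5}$
$33 \cdot 31 Y{\left(x{\left(4,-4 \right)} \right)} = 33 \cdot 31 \cdot \frac{1}{5} = 1023 \cdot \frac{1}{5} = \frac{1023}{5}$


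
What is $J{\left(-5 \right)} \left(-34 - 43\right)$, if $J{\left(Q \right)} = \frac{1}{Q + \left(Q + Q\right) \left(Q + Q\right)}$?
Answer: $- \frac{77}{95} \approx -0.81053$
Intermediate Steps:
$J{\left(Q \right)} = \frac{1}{Q + 4 Q^{2}}$ ($J{\left(Q \right)} = \frac{1}{Q + 2 Q 2 Q} = \frac{1}{Q + 4 Q^{2}}$)
$J{\left(-5 \right)} \left(-34 - 43\right) = \frac{1}{\left(-5\right) \left(1 + 4 \left(-5\right)\right)} \left(-34 - 43\right) = - \frac{1}{5 \left(1 - 20\right)} \left(-77\right) = - \frac{1}{5 \left(-19\right)} \left(-77\right) = \left(- \frac{1}{5}\right) \left(- \frac{1}{19}\right) \left(-77\right) = \frac{1}{95} \left(-77\right) = - \frac{77}{95}$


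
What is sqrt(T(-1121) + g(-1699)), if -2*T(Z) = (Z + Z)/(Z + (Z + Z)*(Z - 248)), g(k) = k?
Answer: I*sqrt(12727493394)/2737 ≈ 41.219*I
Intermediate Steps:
T(Z) = -Z/(Z + 2*Z*(-248 + Z)) (T(Z) = -(Z + Z)/(2*(Z + (Z + Z)*(Z - 248))) = -2*Z/(2*(Z + (2*Z)*(-248 + Z))) = -2*Z/(2*(Z + 2*Z*(-248 + Z))) = -Z/(Z + 2*Z*(-248 + Z)))
sqrt(T(-1121) + g(-1699)) = sqrt(-1/(-495 + 2*(-1121)) - 1699) = sqrt(-1/(-495 - 2242) - 1699) = sqrt(-1/(-2737) - 1699) = sqrt(-1*(-1/2737) - 1699) = sqrt(1/2737 - 1699) = sqrt(-4650162/2737) = I*sqrt(12727493394)/2737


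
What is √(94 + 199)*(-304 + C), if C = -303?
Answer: -607*√293 ≈ -10390.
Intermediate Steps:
√(94 + 199)*(-304 + C) = √(94 + 199)*(-304 - 303) = √293*(-607) = -607*√293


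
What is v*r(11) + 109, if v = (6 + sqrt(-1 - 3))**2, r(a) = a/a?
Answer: 141 + 24*I ≈ 141.0 + 24.0*I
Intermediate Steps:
r(a) = 1
v = (6 + 2*I)**2 (v = (6 + sqrt(-4))**2 = (6 + 2*I)**2 ≈ 32.0 + 24.0*I)
v*r(11) + 109 = (32 + 24*I)*1 + 109 = (32 + 24*I) + 109 = 141 + 24*I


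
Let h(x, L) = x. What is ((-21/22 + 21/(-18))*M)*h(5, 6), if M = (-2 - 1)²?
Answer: -1050/11 ≈ -95.455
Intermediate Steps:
M = 9 (M = (-3)² = 9)
((-21/22 + 21/(-18))*M)*h(5, 6) = ((-21/22 + 21/(-18))*9)*5 = ((-21*1/22 + 21*(-1/18))*9)*5 = ((-21/22 - 7/6)*9)*5 = -70/33*9*5 = -210/11*5 = -1050/11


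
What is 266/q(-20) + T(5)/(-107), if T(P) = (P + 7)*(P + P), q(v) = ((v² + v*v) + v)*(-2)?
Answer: -107831/83460 ≈ -1.2920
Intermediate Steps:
q(v) = -4*v² - 2*v (q(v) = ((v² + v²) + v)*(-2) = (2*v² + v)*(-2) = (v + 2*v²)*(-2) = -4*v² - 2*v)
T(P) = 2*P*(7 + P) (T(P) = (7 + P)*(2*P) = 2*P*(7 + P))
266/q(-20) + T(5)/(-107) = 266/((-2*(-20)*(1 + 2*(-20)))) + (2*5*(7 + 5))/(-107) = 266/((-2*(-20)*(1 - 40))) + (2*5*12)*(-1/107) = 266/((-2*(-20)*(-39))) + 120*(-1/107) = 266/(-1560) - 120/107 = 266*(-1/1560) - 120/107 = -133/780 - 120/107 = -107831/83460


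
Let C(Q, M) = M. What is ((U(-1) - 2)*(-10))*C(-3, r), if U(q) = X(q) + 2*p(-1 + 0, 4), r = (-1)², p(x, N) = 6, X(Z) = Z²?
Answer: -110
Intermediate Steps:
r = 1
U(q) = 12 + q² (U(q) = q² + 2*6 = q² + 12 = 12 + q²)
((U(-1) - 2)*(-10))*C(-3, r) = (((12 + (-1)²) - 2)*(-10))*1 = (((12 + 1) - 2)*(-10))*1 = ((13 - 2)*(-10))*1 = (11*(-10))*1 = -110*1 = -110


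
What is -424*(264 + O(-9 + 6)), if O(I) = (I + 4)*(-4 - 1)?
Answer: -109816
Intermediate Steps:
O(I) = -20 - 5*I (O(I) = (4 + I)*(-5) = -20 - 5*I)
-424*(264 + O(-9 + 6)) = -424*(264 + (-20 - 5*(-9 + 6))) = -424*(264 + (-20 - 5*(-3))) = -424*(264 + (-20 + 15)) = -424*(264 - 5) = -424*259 = -109816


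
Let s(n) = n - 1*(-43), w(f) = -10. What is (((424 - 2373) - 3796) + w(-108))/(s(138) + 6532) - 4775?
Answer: -32060330/6713 ≈ -4775.9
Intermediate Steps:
s(n) = 43 + n (s(n) = n + 43 = 43 + n)
(((424 - 2373) - 3796) + w(-108))/(s(138) + 6532) - 4775 = (((424 - 2373) - 3796) - 10)/((43 + 138) + 6532) - 4775 = ((-1949 - 3796) - 10)/(181 + 6532) - 4775 = (-5745 - 10)/6713 - 4775 = -5755*1/6713 - 4775 = -5755/6713 - 4775 = -32060330/6713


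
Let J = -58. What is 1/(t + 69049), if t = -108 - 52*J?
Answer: 1/71957 ≈ 1.3897e-5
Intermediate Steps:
t = 2908 (t = -108 - 52*(-58) = -108 + 3016 = 2908)
1/(t + 69049) = 1/(2908 + 69049) = 1/71957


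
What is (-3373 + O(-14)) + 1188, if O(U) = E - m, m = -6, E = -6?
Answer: -2185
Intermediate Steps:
O(U) = 0 (O(U) = -6 - 1*(-6) = -6 + 6 = 0)
(-3373 + O(-14)) + 1188 = (-3373 + 0) + 1188 = -3373 + 1188 = -2185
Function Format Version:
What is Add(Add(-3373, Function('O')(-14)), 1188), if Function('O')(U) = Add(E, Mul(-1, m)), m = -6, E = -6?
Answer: -2185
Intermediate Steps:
Function('O')(U) = 0 (Function('O')(U) = Add(-6, Mul(-1, -6)) = Add(-6, 6) = 0)
Add(Add(-3373, Function('O')(-14)), 1188) = Add(Add(-3373, 0), 1188) = Add(-3373, 1188) = -2185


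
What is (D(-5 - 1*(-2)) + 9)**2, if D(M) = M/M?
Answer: 100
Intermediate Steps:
D(M) = 1
(D(-5 - 1*(-2)) + 9)**2 = (1 + 9)**2 = 10**2 = 100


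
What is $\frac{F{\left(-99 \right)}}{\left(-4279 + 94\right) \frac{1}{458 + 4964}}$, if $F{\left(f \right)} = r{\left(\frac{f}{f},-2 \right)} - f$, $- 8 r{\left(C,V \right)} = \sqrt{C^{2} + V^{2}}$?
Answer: $- \frac{59642}{465} + \frac{2711 \sqrt{5}}{16740} \approx -127.9$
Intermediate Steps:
$r{\left(C,V \right)} = - \frac{\sqrt{C^{2} + V^{2}}}{8}$
$F{\left(f \right)} = - f - \frac{\sqrt{5}}{8}$ ($F{\left(f \right)} = - \frac{\sqrt{\left(\frac{f}{f}\right)^{2} + \left(-2\right)^{2}}}{8} - f = - \frac{\sqrt{1^{2} + 4}}{8} - f = - \frac{\sqrt{1 + 4}}{8} - f = - \frac{\sqrt{5}}{8} - f = - f - \frac{\sqrt{5}}{8}$)
$\frac{F{\left(-99 \right)}}{\left(-4279 + 94\right) \frac{1}{458 + 4964}} = \frac{\left(-1\right) \left(-99\right) - \frac{\sqrt{5}}{8}}{\left(-4279 + 94\right) \frac{1}{458 + 4964}} = \frac{99 - \frac{\sqrt{5}}{8}}{\left(-4185\right) \frac{1}{5422}} = \frac{99 - \frac{\sqrt{5}}{8}}{- \frac{4185}{5422}} = \left(99 - \frac{\sqrt{5}}{8}\right) \left(- \frac{5422}{4185}\right) = - \frac{59642}{465} + \frac{2711 \sqrt{5}}{16740}$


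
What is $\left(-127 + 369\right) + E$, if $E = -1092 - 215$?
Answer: $-1065$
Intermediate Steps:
$E = -1307$ ($E = -1092 - 215 = -1307$)
$\left(-127 + 369\right) + E = \left(-127 + 369\right) - 1307 = 242 - 1307 = -1065$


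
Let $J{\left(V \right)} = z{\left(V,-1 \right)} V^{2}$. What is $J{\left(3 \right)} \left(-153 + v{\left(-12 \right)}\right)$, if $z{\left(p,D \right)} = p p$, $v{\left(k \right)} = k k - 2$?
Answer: $-891$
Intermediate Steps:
$v{\left(k \right)} = -2 + k^{2}$ ($v{\left(k \right)} = k^{2} - 2 = -2 + k^{2}$)
$z{\left(p,D \right)} = p^{2}$
$J{\left(V \right)} = V^{4}$ ($J{\left(V \right)} = V^{2} V^{2} = V^{4}$)
$J{\left(3 \right)} \left(-153 + v{\left(-12 \right)}\right) = 3^{4} \left(-153 - \left(2 - \left(-12\right)^{2}\right)\right) = 81 \left(-153 + \left(-2 + 144\right)\right) = 81 \left(-153 + 142\right) = 81 \left(-11\right) = -891$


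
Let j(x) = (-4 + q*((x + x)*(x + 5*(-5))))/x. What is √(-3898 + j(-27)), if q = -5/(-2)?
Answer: I*√336786/9 ≈ 64.481*I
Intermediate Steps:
q = 5/2 (q = -5*(-½) = 5/2 ≈ 2.5000)
j(x) = (-4 + 5*x*(-25 + x))/x (j(x) = (-4 + 5*((x + x)*(x + 5*(-5)))/2)/x = (-4 + 5*((2*x)*(x - 25))/2)/x = (-4 + 5*((2*x)*(-25 + x))/2)/x = (-4 + 5*(2*x*(-25 + x))/2)/x = (-4 + 5*x*(-25 + x))/x)
√(-3898 + j(-27)) = √(-3898 + (-125 - 4/(-27) + 5*(-27))) = √(-3898 + (-125 - 4*(-1/27) - 135)) = √(-3898 + (-125 + 4/27 - 135)) = √(-3898 - 7016/27) = √(-112262/27) = I*√336786/9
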